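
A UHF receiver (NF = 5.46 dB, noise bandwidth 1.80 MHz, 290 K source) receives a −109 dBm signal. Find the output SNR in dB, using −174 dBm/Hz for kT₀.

Noise floor: N = −174 + 10 log₁₀(B) + NF
10 log₁₀(1.80×10⁶) = 62.55 dB
N = −174 + 62.55 + 5.46 = −105.99 dBm
SNR = P_sig − N = −109 − (−105.99) = −3.01 dB → −3.0 dB

−3.0 dB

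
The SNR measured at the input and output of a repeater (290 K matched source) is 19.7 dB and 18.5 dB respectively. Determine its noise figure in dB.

NF (dB) = SNR_in(dB) − SNR_out(dB) when the source is at T₀
NF = 19.7 − 18.5 = 1.2 dB

1.2 dB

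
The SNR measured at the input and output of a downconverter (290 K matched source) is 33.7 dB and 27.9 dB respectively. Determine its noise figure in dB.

5.8 dB

NF (dB) = SNR_in(dB) − SNR_out(dB) when the source is at T₀
NF = 33.7 − 27.9 = 5.8 dB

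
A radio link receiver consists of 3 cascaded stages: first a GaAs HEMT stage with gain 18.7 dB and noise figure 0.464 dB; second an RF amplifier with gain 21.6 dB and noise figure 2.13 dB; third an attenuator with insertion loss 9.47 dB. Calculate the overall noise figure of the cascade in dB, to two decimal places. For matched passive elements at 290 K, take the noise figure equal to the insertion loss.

0.50 dB

Convert to linear (a loss of L dB is a gain of −L dB): F_i = 10^(NF_i/10), G_i = 10^(G_i,dB/10)
  Stage 1: F_1 = 10^(0.464/10) = 1.113, G_1 = 10^(18.7/10) = 74.13
  Stage 2: F_2 = 10^(2.13/10) = 1.633, G_2 = 10^(21.6/10) = 144.5
  Stage 3: F_3 = 10^(9.47/10) = 8.851, G_3 = 10^(−9.47/10) = 0.1130
Friis cascade:
  F = 1.113 + (1.633 − 1)/74.13 + (8.851 − 1)/1.072×10⁴ = 1.122
NF = 10 log₁₀(1.122) = 0.50 dB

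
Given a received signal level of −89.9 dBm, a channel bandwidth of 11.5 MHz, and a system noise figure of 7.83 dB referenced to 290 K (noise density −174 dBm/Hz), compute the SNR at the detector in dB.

Noise floor: N = −174 + 10 log₁₀(B) + NF
10 log₁₀(1.15×10⁷) = 70.61 dB
N = −174 + 70.61 + 7.83 = −95.56 dBm
SNR = P_sig − N = −89.9 − (−95.56) = 5.66 dB → 5.7 dB

5.7 dB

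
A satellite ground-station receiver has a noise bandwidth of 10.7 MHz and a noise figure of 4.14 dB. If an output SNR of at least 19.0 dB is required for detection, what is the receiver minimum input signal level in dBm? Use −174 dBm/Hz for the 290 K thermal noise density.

Sensitivity = −174 + 10 log₁₀(B) + NF + SNR_min
= −174 + 70.29 + 4.14 + 19.0
= −80.57 dBm → −80.6 dBm

−80.6 dBm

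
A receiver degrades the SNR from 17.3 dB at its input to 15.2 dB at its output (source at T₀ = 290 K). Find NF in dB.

2.1 dB

NF (dB) = SNR_in(dB) − SNR_out(dB) when the source is at T₀
NF = 17.3 − 15.2 = 2.1 dB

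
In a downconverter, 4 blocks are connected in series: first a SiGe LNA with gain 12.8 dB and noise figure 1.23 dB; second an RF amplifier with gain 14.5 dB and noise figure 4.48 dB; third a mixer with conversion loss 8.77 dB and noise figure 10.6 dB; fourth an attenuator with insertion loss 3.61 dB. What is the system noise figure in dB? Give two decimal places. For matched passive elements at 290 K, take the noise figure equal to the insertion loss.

1.64 dB

Convert to linear (a loss of L dB is a gain of −L dB): F_i = 10^(NF_i/10), G_i = 10^(G_i,dB/10)
  Stage 1: F_1 = 10^(1.23/10) = 1.327, G_1 = 10^(12.8/10) = 19.05
  Stage 2: F_2 = 10^(4.48/10) = 2.805, G_2 = 10^(14.5/10) = 28.18
  Stage 3: F_3 = 10^(10.6/10) = 11.48, G_3 = 10^(−8.77/10) = 0.1327
  Stage 4: F_4 = 10^(3.61/10) = 2.296, G_4 = 10^(−3.61/10) = 0.4355
Friis cascade:
  F = 1.327 + (2.805 − 1)/19.05 + (11.48 − 1)/537.0 + (2.296 − 1)/71.29 = 1.460
NF = 10 log₁₀(1.460) = 1.64 dB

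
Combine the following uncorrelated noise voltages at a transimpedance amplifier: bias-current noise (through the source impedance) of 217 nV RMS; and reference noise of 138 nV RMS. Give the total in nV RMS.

257 nV

Uncorrelated sources add in power (mean-square): V_tot = √(ΣV_i²)
V_tot = √[(2.17×10⁻⁷)² + (1.38×10⁻⁷)²] = 2.57×10⁻⁷ V = 257 nV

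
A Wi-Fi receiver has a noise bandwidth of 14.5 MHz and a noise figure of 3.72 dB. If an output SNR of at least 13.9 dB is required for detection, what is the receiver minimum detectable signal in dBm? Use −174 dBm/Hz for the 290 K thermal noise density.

Sensitivity = −174 + 10 log₁₀(B) + NF + SNR_min
= −174 + 71.61 + 3.72 + 13.9
= −84.77 dBm → −84.8 dBm

−84.8 dBm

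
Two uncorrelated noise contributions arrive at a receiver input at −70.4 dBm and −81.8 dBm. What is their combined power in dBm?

−70.1 dBm

Convert to linear, add, convert back:
P₁ = 9.12×10⁻¹¹ W, P₂ = 6.61×10⁻¹² W
P_tot = 9.78×10⁻¹¹ W → 10 log₁₀(P_tot / 10⁻³) = −70.1 dBm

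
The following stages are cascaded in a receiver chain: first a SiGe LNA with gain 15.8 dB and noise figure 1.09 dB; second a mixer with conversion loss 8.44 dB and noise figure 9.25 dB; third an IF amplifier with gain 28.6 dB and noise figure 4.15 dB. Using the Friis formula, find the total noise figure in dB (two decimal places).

Convert to linear (a loss of L dB is a gain of −L dB): F_i = 10^(NF_i/10), G_i = 10^(G_i,dB/10)
  Stage 1: F_1 = 10^(1.09/10) = 1.285, G_1 = 10^(15.8/10) = 38.02
  Stage 2: F_2 = 10^(9.25/10) = 8.414, G_2 = 10^(−8.44/10) = 0.1432
  Stage 3: F_3 = 10^(4.15/10) = 2.600, G_3 = 10^(28.6/10) = 724.4
Friis cascade:
  F = 1.285 + (8.414 − 1)/38.02 + (2.600 − 1)/5.445 = 1.774
NF = 10 log₁₀(1.774) = 2.49 dB

2.49 dB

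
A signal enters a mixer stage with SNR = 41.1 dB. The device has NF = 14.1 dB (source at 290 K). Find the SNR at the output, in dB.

By definition F = SNR_in/SNR_out, so in dB: SNR_out = SNR_in − NF
SNR_out = 41.1 − 14.1 = 27.0 dB

27.0 dB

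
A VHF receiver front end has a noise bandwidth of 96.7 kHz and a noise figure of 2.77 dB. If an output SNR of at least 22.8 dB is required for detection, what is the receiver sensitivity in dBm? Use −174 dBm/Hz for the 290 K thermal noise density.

−98.6 dBm

Sensitivity = −174 + 10 log₁₀(B) + NF + SNR_min
= −174 + 49.85 + 2.77 + 22.8
= −98.58 dBm → −98.6 dBm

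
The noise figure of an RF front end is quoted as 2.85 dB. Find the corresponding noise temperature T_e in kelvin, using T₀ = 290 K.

F = 10^(2.85/10) = 1.92752
T_e = (F − 1)·T₀ = (1.92752 − 1) × 290 = 269 K

269 K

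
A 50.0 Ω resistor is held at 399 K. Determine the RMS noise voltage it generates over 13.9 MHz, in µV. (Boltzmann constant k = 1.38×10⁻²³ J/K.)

V_n = √(4kTRB)
4kTRB = 4 × 1.38×10⁻²³ × 399 × 5.00×10¹ × 1.39×10⁷ = 1.53×10⁻¹¹ V²
V_n = √(1.53×10⁻¹¹) = 3.91×10⁻⁶ V = 3.91 µV

3.91 µV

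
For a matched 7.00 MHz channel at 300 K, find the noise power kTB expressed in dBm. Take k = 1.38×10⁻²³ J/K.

−105.4 dBm

P_n = kTB = 1.38×10⁻²³ × 300 × 7.00×10⁶ = 2.90×10⁻¹⁴ W
In dBm: 10 log₁₀(2.90×10⁻¹⁴ / 10⁻³) = −105.4 dBm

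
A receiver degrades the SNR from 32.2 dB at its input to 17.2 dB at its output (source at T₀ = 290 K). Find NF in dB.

NF (dB) = SNR_in(dB) − SNR_out(dB) when the source is at T₀
NF = 32.2 − 17.2 = 15.0 dB

15.0 dB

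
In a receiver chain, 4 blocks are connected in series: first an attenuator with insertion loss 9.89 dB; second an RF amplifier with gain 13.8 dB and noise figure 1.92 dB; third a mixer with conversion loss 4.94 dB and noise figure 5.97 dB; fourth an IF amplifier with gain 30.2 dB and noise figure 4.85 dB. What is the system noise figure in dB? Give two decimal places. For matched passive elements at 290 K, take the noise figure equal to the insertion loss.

12.78 dB

Convert to linear (a loss of L dB is a gain of −L dB): F_i = 10^(NF_i/10), G_i = 10^(G_i,dB/10)
  Stage 1: F_1 = 10^(9.89/10) = 9.750, G_1 = 10^(−9.89/10) = 0.1026
  Stage 2: F_2 = 10^(1.92/10) = 1.556, G_2 = 10^(13.8/10) = 23.99
  Stage 3: F_3 = 10^(5.97/10) = 3.954, G_3 = 10^(−4.94/10) = 0.3206
  Stage 4: F_4 = 10^(4.85/10) = 3.055, G_4 = 10^(30.2/10) = 1047
Friis cascade:
  F = 9.750 + (1.556 − 1)/0.1026 + (3.954 − 1)/2.460 + (3.055 − 1)/0.7889 = 18.98
NF = 10 log₁₀(18.98) = 12.78 dB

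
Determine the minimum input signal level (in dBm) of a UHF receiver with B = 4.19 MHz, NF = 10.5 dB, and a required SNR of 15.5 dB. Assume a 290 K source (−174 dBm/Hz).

Sensitivity = −174 + 10 log₁₀(B) + NF + SNR_min
= −174 + 66.22 + 10.5 + 15.5
= −81.78 dBm → −81.8 dBm

−81.8 dBm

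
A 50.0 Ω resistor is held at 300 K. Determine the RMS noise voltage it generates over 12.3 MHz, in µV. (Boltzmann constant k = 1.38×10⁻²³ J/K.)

V_n = √(4kTRB)
4kTRB = 4 × 1.38×10⁻²³ × 300 × 5.00×10¹ × 1.23×10⁷ = 1.02×10⁻¹¹ V²
V_n = √(1.02×10⁻¹¹) = 3.19×10⁻⁶ V = 3.19 µV

3.19 µV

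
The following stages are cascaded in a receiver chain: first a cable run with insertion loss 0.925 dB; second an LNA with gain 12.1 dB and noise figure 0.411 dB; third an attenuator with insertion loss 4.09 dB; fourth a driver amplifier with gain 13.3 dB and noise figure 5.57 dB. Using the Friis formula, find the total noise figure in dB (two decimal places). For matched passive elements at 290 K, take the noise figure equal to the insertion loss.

Convert to linear (a loss of L dB is a gain of −L dB): F_i = 10^(NF_i/10), G_i = 10^(G_i,dB/10)
  Stage 1: F_1 = 10^(0.925/10) = 1.237, G_1 = 10^(−0.925/10) = 0.8082
  Stage 2: F_2 = 10^(0.411/10) = 1.099, G_2 = 10^(12.1/10) = 16.22
  Stage 3: F_3 = 10^(4.09/10) = 2.564, G_3 = 10^(−4.09/10) = 0.3899
  Stage 4: F_4 = 10^(5.57/10) = 3.606, G_4 = 10^(13.3/10) = 21.38
Friis cascade:
  F = 1.237 + (1.099 − 1)/0.8082 + (2.564 − 1)/13.11 + (3.606 − 1)/5.111 = 1.989
NF = 10 log₁₀(1.989) = 2.99 dB

2.99 dB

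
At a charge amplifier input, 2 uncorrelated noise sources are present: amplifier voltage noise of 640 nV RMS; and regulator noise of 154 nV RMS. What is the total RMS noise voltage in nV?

Uncorrelated sources add in power (mean-square): V_tot = √(ΣV_i²)
V_tot = √[(6.40×10⁻⁷)² + (1.54×10⁻⁷)²] = 6.58×10⁻⁷ V = 658 nV

658 nV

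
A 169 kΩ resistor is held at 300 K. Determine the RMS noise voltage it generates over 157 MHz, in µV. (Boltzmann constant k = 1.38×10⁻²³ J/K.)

V_n = √(4kTRB)
4kTRB = 4 × 1.38×10⁻²³ × 300 × 1.69×10⁵ × 1.57×10⁸ = 4.39×10⁻⁷ V²
V_n = √(4.39×10⁻⁷) = 6.63×10⁻⁴ V = 663 µV

663 µV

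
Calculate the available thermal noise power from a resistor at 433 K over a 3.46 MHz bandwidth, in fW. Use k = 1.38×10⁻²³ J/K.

P_n = kTB = 1.38×10⁻²³ × 433 × 3.46×10⁶ = 2.07×10⁻¹⁴ W = 20.7 fW

20.7 fW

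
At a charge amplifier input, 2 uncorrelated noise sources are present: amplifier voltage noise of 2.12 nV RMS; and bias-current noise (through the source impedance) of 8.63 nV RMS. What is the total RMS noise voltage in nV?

8.89 nV

Uncorrelated sources add in power (mean-square): V_tot = √(ΣV_i²)
V_tot = √[(2.12×10⁻⁹)² + (8.63×10⁻⁹)²] = 8.89×10⁻⁹ V = 8.89 nV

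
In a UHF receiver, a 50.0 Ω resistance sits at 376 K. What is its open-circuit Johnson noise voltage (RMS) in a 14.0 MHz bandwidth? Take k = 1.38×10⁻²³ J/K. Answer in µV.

V_n = √(4kTRB)
4kTRB = 4 × 1.38×10⁻²³ × 376 × 5.00×10¹ × 1.40×10⁷ = 1.45×10⁻¹¹ V²
V_n = √(1.45×10⁻¹¹) = 3.81×10⁻⁶ V = 3.81 µV

3.81 µV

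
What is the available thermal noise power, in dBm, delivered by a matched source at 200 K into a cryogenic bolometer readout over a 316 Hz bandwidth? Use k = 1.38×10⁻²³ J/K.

P_n = kTB = 1.38×10⁻²³ × 200 × 3.16×10² = 8.72×10⁻¹⁹ W
In dBm: 10 log₁₀(8.72×10⁻¹⁹ / 10⁻³) = −150.6 dBm

−150.6 dBm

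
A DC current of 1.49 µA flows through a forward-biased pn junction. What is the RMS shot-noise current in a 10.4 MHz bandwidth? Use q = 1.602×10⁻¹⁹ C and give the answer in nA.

2.23 nA

I_n = √(2qI·B)
2qI·B = 2 × 1.602×10⁻¹⁹ × 1.49×10⁻⁶ × 1.04×10⁷ = 4.96×10⁻¹⁸ A²
I_n = √(4.96×10⁻¹⁸) = 2.23×10⁻⁹ A = 2.23 nA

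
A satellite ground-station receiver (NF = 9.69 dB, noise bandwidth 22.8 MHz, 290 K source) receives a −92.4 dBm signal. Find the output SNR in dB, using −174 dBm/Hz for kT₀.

Noise floor: N = −174 + 10 log₁₀(B) + NF
10 log₁₀(2.28×10⁷) = 73.58 dB
N = −174 + 73.58 + 9.69 = −90.73 dBm
SNR = P_sig − N = −92.4 − (−90.73) = −1.67 dB → −1.7 dB

−1.7 dB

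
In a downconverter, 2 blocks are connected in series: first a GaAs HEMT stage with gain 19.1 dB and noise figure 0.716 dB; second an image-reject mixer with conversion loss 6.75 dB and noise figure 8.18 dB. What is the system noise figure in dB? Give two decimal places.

0.96 dB

Convert to linear (a loss of L dB is a gain of −L dB): F_i = 10^(NF_i/10), G_i = 10^(G_i,dB/10)
  Stage 1: F_1 = 10^(0.716/10) = 1.179, G_1 = 10^(19.1/10) = 81.28
  Stage 2: F_2 = 10^(8.18/10) = 6.577, G_2 = 10^(−6.75/10) = 0.2113
Friis cascade:
  F = 1.179 + (6.577 − 1)/81.28 = 1.248
NF = 10 log₁₀(1.248) = 0.96 dB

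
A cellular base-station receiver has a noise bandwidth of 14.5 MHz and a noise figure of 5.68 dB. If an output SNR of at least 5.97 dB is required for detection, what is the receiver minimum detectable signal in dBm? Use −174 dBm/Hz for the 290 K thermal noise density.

Sensitivity = −174 + 10 log₁₀(B) + NF + SNR_min
= −174 + 71.61 + 5.68 + 5.97
= −90.74 dBm → −90.7 dBm

−90.7 dBm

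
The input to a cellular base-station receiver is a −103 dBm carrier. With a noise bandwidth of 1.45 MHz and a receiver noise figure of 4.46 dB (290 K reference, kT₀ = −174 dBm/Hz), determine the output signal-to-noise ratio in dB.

Noise floor: N = −174 + 10 log₁₀(B) + NF
10 log₁₀(1.45×10⁶) = 61.61 dB
N = −174 + 61.61 + 4.46 = −107.93 dBm
SNR = P_sig − N = −103 − (−107.93) = 4.93 dB → 4.9 dB

4.9 dB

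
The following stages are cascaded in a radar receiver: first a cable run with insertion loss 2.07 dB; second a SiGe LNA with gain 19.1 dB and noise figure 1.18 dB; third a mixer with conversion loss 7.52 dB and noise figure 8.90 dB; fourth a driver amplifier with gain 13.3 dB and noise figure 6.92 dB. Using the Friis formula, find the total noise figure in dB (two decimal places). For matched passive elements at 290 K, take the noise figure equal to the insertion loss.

4.29 dB

Convert to linear (a loss of L dB is a gain of −L dB): F_i = 10^(NF_i/10), G_i = 10^(G_i,dB/10)
  Stage 1: F_1 = 10^(2.07/10) = 1.611, G_1 = 10^(−2.07/10) = 0.6209
  Stage 2: F_2 = 10^(1.18/10) = 1.312, G_2 = 10^(19.1/10) = 81.28
  Stage 3: F_3 = 10^(8.90/10) = 7.762, G_3 = 10^(−7.52/10) = 0.1770
  Stage 4: F_4 = 10^(6.92/10) = 4.920, G_4 = 10^(13.3/10) = 21.38
Friis cascade:
  F = 1.611 + (1.312 − 1)/0.6209 + (7.762 − 1)/50.47 + (4.920 − 1)/8.933 = 2.686
NF = 10 log₁₀(2.686) = 4.29 dB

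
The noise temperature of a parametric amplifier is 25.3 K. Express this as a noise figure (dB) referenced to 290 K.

F = 1 + T_e/T₀ = 1 + 25.3/290 = 1.08724
NF = 10 log₁₀(1.08724) = 0.363 dB

0.363 dB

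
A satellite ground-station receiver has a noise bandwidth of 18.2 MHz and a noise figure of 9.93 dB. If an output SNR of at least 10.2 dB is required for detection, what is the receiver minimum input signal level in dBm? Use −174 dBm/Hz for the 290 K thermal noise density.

−81.3 dBm

Sensitivity = −174 + 10 log₁₀(B) + NF + SNR_min
= −174 + 72.6 + 9.93 + 10.2
= −81.27 dBm → −81.3 dBm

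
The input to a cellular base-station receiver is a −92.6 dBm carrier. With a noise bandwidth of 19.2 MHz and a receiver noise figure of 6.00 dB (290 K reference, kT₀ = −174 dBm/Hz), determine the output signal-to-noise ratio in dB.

Noise floor: N = −174 + 10 log₁₀(B) + NF
10 log₁₀(1.92×10⁷) = 72.83 dB
N = −174 + 72.83 + 6.00 = −95.17 dBm
SNR = P_sig − N = −92.6 − (−95.17) = 2.57 dB → 2.6 dB

2.6 dB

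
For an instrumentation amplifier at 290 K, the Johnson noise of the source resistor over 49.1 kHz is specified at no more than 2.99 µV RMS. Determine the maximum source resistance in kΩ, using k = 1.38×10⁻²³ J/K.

Johnson–Nyquist: V_n = √(4kTRB) ⇒ R = V_n² / (4kTB)
4kTB = 4 × 1.38×10⁻²³ × 290 × 4.91×10⁴ = 7.86×10⁻¹⁶
R = (2.99×10⁻⁶)² / 7.86×10⁻¹⁶ = 1.14×10⁴ Ω = 11.4 kΩ

11.4 kΩ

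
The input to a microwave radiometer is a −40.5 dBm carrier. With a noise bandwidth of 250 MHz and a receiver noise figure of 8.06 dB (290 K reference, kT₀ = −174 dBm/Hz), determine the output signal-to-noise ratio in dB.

41.5 dB

Noise floor: N = −174 + 10 log₁₀(B) + NF
10 log₁₀(2.50×10⁸) = 83.98 dB
N = −174 + 83.98 + 8.06 = −81.96 dBm
SNR = P_sig − N = −40.5 − (−81.96) = 41.46 dB → 41.5 dB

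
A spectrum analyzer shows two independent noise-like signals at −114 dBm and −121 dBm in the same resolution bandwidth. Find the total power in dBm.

Convert to linear, add, convert back:
P₁ = 3.98×10⁻¹⁵ W, P₂ = 7.94×10⁻¹⁶ W
P_tot = 4.78×10⁻¹⁵ W → 10 log₁₀(P_tot / 10⁻³) = −113.2 dBm

−113.2 dBm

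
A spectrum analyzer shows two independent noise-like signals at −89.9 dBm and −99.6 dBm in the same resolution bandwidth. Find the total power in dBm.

Convert to linear, add, convert back:
P₁ = 1.02×10⁻¹² W, P₂ = 1.10×10⁻¹³ W
P_tot = 1.13×10⁻¹² W → 10 log₁₀(P_tot / 10⁻³) = −89.5 dBm

−89.5 dBm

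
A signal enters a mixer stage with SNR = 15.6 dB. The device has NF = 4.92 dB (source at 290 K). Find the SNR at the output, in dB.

10.68 dB

By definition F = SNR_in/SNR_out, so in dB: SNR_out = SNR_in − NF
SNR_out = 15.6 − 4.92 = 10.68 dB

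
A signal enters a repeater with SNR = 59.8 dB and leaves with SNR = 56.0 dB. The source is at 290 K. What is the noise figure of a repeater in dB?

NF (dB) = SNR_in(dB) − SNR_out(dB) when the source is at T₀
NF = 59.8 − 56.0 = 3.8 dB

3.8 dB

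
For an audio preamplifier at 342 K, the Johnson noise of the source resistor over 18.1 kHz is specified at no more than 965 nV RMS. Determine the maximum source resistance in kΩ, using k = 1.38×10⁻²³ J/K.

Johnson–Nyquist: V_n = √(4kTRB) ⇒ R = V_n² / (4kTB)
4kTB = 4 × 1.38×10⁻²³ × 342 × 1.81×10⁴ = 3.42×10⁻¹⁶
R = (9.65×10⁻⁷)² / 3.42×10⁻¹⁶ = 2.73×10³ Ω = 2.73 kΩ

2.73 kΩ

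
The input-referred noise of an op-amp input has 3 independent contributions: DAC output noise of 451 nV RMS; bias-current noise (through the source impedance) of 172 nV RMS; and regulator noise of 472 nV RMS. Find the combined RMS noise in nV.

675 nV

Uncorrelated sources add in power (mean-square): V_tot = √(ΣV_i²)
V_tot = √[(4.51×10⁻⁷)² + (1.72×10⁻⁷)² + (4.72×10⁻⁷)²] = 6.75×10⁻⁷ V = 675 nV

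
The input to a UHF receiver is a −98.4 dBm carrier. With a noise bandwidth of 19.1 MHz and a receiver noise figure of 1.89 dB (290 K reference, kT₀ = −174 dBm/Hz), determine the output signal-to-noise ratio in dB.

0.9 dB

Noise floor: N = −174 + 10 log₁₀(B) + NF
10 log₁₀(1.91×10⁷) = 72.81 dB
N = −174 + 72.81 + 1.89 = −99.30 dBm
SNR = P_sig − N = −98.4 − (−99.30) = 0.90 dB → 0.9 dB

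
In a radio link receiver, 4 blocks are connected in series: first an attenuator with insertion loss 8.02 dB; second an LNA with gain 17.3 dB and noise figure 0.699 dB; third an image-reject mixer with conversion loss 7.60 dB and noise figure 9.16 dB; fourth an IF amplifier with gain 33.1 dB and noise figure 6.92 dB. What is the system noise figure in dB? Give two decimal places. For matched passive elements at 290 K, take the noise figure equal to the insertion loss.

10.40 dB

Convert to linear (a loss of L dB is a gain of −L dB): F_i = 10^(NF_i/10), G_i = 10^(G_i,dB/10)
  Stage 1: F_1 = 10^(8.02/10) = 6.339, G_1 = 10^(−8.02/10) = 0.1578
  Stage 2: F_2 = 10^(0.699/10) = 1.175, G_2 = 10^(17.3/10) = 53.70
  Stage 3: F_3 = 10^(9.16/10) = 8.241, G_3 = 10^(−7.60/10) = 0.1738
  Stage 4: F_4 = 10^(6.92/10) = 4.920, G_4 = 10^(33.1/10) = 2042
Friis cascade:
  F = 6.339 + (1.175 − 1)/0.1578 + (8.241 − 1)/8.472 + (4.920 − 1)/1.472 = 10.96
NF = 10 log₁₀(10.96) = 10.40 dB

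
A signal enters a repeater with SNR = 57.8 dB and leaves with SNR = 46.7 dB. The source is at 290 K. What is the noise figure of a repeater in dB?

11.1 dB

NF (dB) = SNR_in(dB) − SNR_out(dB) when the source is at T₀
NF = 57.8 − 46.7 = 11.1 dB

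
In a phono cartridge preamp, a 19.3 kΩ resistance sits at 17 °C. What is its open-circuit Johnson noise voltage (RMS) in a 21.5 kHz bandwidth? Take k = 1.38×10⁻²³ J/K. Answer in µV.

2.58 µV

T = 17 °C + 273.15 = 290.15 K
V_n = √(4kTRB)
4kTRB = 4 × 1.38×10⁻²³ × 290.15 × 1.93×10⁴ × 2.15×10⁴ = 6.65×10⁻¹² V²
V_n = √(6.65×10⁻¹²) = 2.58×10⁻⁶ V = 2.58 µV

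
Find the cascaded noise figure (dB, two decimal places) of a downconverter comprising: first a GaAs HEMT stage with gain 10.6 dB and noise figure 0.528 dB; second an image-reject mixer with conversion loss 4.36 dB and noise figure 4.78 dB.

1.15 dB

Convert to linear (a loss of L dB is a gain of −L dB): F_i = 10^(NF_i/10), G_i = 10^(G_i,dB/10)
  Stage 1: F_1 = 10^(0.528/10) = 1.129, G_1 = 10^(10.6/10) = 11.48
  Stage 2: F_2 = 10^(4.78/10) = 3.006, G_2 = 10^(−4.36/10) = 0.3664
Friis cascade:
  F = 1.129 + (3.006 − 1)/11.48 = 1.304
NF = 10 log₁₀(1.304) = 1.15 dB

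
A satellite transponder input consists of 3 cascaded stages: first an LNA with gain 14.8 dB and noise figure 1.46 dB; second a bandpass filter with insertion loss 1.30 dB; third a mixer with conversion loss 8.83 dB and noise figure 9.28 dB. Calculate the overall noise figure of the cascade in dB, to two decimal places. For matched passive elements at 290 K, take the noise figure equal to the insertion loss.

Convert to linear (a loss of L dB is a gain of −L dB): F_i = 10^(NF_i/10), G_i = 10^(G_i,dB/10)
  Stage 1: F_1 = 10^(1.46/10) = 1.400, G_1 = 10^(14.8/10) = 30.20
  Stage 2: F_2 = 10^(1.30/10) = 1.349, G_2 = 10^(−1.30/10) = 0.7413
  Stage 3: F_3 = 10^(9.28/10) = 8.472, G_3 = 10^(−8.83/10) = 0.1309
Friis cascade:
  F = 1.400 + (1.349 − 1)/30.20 + (8.472 − 1)/22.39 = 1.745
NF = 10 log₁₀(1.745) = 2.42 dB

2.42 dB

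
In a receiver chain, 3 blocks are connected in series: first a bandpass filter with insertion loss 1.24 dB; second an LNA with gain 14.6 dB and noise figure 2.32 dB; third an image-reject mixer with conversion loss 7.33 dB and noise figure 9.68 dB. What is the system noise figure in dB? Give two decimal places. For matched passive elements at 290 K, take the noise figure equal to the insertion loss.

Convert to linear (a loss of L dB is a gain of −L dB): F_i = 10^(NF_i/10), G_i = 10^(G_i,dB/10)
  Stage 1: F_1 = 10^(1.24/10) = 1.330, G_1 = 10^(−1.24/10) = 0.7516
  Stage 2: F_2 = 10^(2.32/10) = 1.706, G_2 = 10^(14.6/10) = 28.84
  Stage 3: F_3 = 10^(9.68/10) = 9.290, G_3 = 10^(−7.33/10) = 0.1849
Friis cascade:
  F = 1.330 + (1.706 − 1)/0.7516 + (9.290 − 1)/21.68 = 2.652
NF = 10 log₁₀(2.652) = 4.24 dB

4.24 dB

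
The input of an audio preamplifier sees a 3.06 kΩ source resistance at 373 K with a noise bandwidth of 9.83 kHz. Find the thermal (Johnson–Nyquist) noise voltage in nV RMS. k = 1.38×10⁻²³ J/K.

V_n = √(4kTRB)
4kTRB = 4 × 1.38×10⁻²³ × 373 × 3.06×10³ × 9.83×10³ = 6.19×10⁻¹³ V²
V_n = √(6.19×10⁻¹³) = 7.87×10⁻⁷ V = 787 nV

787 nV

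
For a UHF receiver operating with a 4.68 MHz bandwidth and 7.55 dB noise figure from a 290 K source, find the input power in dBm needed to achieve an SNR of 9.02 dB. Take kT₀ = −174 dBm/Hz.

Sensitivity = −174 + 10 log₁₀(B) + NF + SNR_min
= −174 + 66.7 + 7.55 + 9.02
= −90.73 dBm → −90.7 dBm

−90.7 dBm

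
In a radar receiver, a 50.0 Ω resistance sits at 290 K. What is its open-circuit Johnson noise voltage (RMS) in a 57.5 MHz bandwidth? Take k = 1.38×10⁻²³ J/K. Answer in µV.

V_n = √(4kTRB)
4kTRB = 4 × 1.38×10⁻²³ × 290 × 5.00×10¹ × 5.75×10⁷ = 4.60×10⁻¹¹ V²
V_n = √(4.60×10⁻¹¹) = 6.78×10⁻⁶ V = 6.78 µV

6.78 µV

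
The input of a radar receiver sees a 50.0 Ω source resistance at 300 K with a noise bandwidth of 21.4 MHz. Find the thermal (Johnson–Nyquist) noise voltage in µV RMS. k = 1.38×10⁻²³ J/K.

V_n = √(4kTRB)
4kTRB = 4 × 1.38×10⁻²³ × 300 × 5.00×10¹ × 2.14×10⁷ = 1.77×10⁻¹¹ V²
V_n = √(1.77×10⁻¹¹) = 4.21×10⁻⁶ V = 4.21 µV

4.21 µV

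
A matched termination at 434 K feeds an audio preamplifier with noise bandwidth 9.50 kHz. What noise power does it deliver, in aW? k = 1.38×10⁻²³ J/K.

56.9 aW

P_n = kTB = 1.38×10⁻²³ × 434 × 9.50×10³ = 5.69×10⁻¹⁷ W = 56.9 aW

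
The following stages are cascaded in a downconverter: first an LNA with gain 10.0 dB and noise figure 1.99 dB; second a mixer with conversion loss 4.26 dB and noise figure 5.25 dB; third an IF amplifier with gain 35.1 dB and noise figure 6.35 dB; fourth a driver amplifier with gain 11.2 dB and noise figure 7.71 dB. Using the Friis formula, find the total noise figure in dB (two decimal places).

4.31 dB

Convert to linear (a loss of L dB is a gain of −L dB): F_i = 10^(NF_i/10), G_i = 10^(G_i,dB/10)
  Stage 1: F_1 = 10^(1.99/10) = 1.581, G_1 = 10^(10.0/10) = 10.00
  Stage 2: F_2 = 10^(5.25/10) = 3.350, G_2 = 10^(−4.26/10) = 0.3750
  Stage 3: F_3 = 10^(6.35/10) = 4.315, G_3 = 10^(35.1/10) = 3236
  Stage 4: F_4 = 10^(7.71/10) = 5.902, G_4 = 10^(11.2/10) = 13.18
Friis cascade:
  F = 1.581 + (3.350 − 1)/10.00 + (4.315 − 1)/3.750 + (5.902 − 1)/1.213×10⁴ = 2.701
NF = 10 log₁₀(2.701) = 4.31 dB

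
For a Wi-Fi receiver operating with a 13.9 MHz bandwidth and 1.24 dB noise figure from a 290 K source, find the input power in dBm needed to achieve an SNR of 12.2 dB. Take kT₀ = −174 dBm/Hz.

Sensitivity = −174 + 10 log₁₀(B) + NF + SNR_min
= −174 + 71.43 + 1.24 + 12.2
= −89.13 dBm → −89.1 dBm

−89.1 dBm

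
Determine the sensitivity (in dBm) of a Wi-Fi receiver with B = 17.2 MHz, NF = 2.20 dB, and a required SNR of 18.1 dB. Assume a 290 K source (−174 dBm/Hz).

Sensitivity = −174 + 10 log₁₀(B) + NF + SNR_min
= −174 + 72.36 + 2.20 + 18.1
= −81.34 dBm → −81.3 dBm

−81.3 dBm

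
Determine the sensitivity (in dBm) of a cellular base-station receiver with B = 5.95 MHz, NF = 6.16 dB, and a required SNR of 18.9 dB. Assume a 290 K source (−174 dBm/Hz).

Sensitivity = −174 + 10 log₁₀(B) + NF + SNR_min
= −174 + 67.75 + 6.16 + 18.9
= −81.19 dBm → −81.2 dBm

−81.2 dBm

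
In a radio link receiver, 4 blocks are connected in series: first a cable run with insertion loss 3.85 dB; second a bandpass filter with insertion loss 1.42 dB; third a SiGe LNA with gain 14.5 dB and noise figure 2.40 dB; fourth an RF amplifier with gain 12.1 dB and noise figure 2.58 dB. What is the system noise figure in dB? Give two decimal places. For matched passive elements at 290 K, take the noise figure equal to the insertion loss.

7.74 dB

Convert to linear (a loss of L dB is a gain of −L dB): F_i = 10^(NF_i/10), G_i = 10^(G_i,dB/10)
  Stage 1: F_1 = 10^(3.85/10) = 2.427, G_1 = 10^(−3.85/10) = 0.4121
  Stage 2: F_2 = 10^(1.42/10) = 1.387, G_2 = 10^(−1.42/10) = 0.7211
  Stage 3: F_3 = 10^(2.40/10) = 1.738, G_3 = 10^(14.5/10) = 28.18
  Stage 4: F_4 = 10^(2.58/10) = 1.811, G_4 = 10^(12.1/10) = 16.22
Friis cascade:
  F = 2.427 + (1.387 − 1)/0.4121 + (1.738 − 1)/0.2972 + (1.811 − 1)/8.375 = 5.945
NF = 10 log₁₀(5.945) = 7.74 dB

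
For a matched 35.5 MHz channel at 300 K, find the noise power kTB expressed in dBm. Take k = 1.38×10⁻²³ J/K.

P_n = kTB = 1.38×10⁻²³ × 300 × 3.55×10⁷ = 1.47×10⁻¹³ W
In dBm: 10 log₁₀(1.47×10⁻¹³ / 10⁻³) = −98.3 dBm

−98.3 dBm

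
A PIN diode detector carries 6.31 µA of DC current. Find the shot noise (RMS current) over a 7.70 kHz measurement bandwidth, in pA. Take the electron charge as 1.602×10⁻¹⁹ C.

125 pA

I_n = √(2qI·B)
2qI·B = 2 × 1.602×10⁻¹⁹ × 6.31×10⁻⁶ × 7.70×10³ = 1.56×10⁻²⁰ A²
I_n = √(1.56×10⁻²⁰) = 1.25×10⁻¹⁰ A = 125 pA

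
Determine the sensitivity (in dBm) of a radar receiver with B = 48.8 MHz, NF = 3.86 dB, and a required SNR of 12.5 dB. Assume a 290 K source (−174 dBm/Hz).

Sensitivity = −174 + 10 log₁₀(B) + NF + SNR_min
= −174 + 76.88 + 3.86 + 12.5
= −80.76 dBm → −80.8 dBm

−80.8 dBm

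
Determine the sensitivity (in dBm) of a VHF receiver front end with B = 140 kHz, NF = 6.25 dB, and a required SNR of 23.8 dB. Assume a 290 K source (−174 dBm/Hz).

Sensitivity = −174 + 10 log₁₀(B) + NF + SNR_min
= −174 + 51.46 + 6.25 + 23.8
= −92.49 dBm → −92.5 dBm

−92.5 dBm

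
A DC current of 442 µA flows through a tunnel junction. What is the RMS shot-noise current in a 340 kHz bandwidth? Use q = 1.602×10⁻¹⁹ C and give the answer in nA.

I_n = √(2qI·B)
2qI·B = 2 × 1.602×10⁻¹⁹ × 4.42×10⁻⁴ × 3.40×10⁵ = 4.81×10⁻¹⁷ A²
I_n = √(4.81×10⁻¹⁷) = 6.94×10⁻⁹ A = 6.94 nA

6.94 nA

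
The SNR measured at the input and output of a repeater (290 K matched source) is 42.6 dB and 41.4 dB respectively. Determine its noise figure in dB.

NF (dB) = SNR_in(dB) − SNR_out(dB) when the source is at T₀
NF = 42.6 − 41.4 = 1.2 dB

1.2 dB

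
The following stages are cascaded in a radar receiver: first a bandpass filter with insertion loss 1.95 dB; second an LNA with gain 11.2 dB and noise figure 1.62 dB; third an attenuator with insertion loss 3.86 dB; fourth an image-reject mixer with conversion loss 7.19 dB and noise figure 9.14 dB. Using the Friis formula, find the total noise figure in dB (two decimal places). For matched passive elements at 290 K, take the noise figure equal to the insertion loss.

6.56 dB

Convert to linear (a loss of L dB is a gain of −L dB): F_i = 10^(NF_i/10), G_i = 10^(G_i,dB/10)
  Stage 1: F_1 = 10^(1.95/10) = 1.567, G_1 = 10^(−1.95/10) = 0.6383
  Stage 2: F_2 = 10^(1.62/10) = 1.452, G_2 = 10^(11.2/10) = 13.18
  Stage 3: F_3 = 10^(3.86/10) = 2.432, G_3 = 10^(−3.86/10) = 0.4111
  Stage 4: F_4 = 10^(9.14/10) = 8.204, G_4 = 10^(−7.19/10) = 0.1910
Friis cascade:
  F = 1.567 + (1.452 − 1)/0.6383 + (2.432 − 1)/8.414 + (8.204 − 1)/3.459 = 4.528
NF = 10 log₁₀(4.528) = 6.56 dB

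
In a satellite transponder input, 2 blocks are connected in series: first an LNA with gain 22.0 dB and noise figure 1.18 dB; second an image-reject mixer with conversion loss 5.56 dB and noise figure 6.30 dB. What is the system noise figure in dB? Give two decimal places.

1.25 dB

Convert to linear (a loss of L dB is a gain of −L dB): F_i = 10^(NF_i/10), G_i = 10^(G_i,dB/10)
  Stage 1: F_1 = 10^(1.18/10) = 1.312, G_1 = 10^(22.0/10) = 158.5
  Stage 2: F_2 = 10^(6.30/10) = 4.266, G_2 = 10^(−5.56/10) = 0.2780
Friis cascade:
  F = 1.312 + (4.266 − 1)/158.5 = 1.333
NF = 10 log₁₀(1.333) = 1.25 dB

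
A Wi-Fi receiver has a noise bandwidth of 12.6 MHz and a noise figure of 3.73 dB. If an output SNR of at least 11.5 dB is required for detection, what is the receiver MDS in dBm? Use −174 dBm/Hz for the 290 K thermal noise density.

Sensitivity = −174 + 10 log₁₀(B) + NF + SNR_min
= −174 + 71 + 3.73 + 11.5
= −87.77 dBm → −87.8 dBm

−87.8 dBm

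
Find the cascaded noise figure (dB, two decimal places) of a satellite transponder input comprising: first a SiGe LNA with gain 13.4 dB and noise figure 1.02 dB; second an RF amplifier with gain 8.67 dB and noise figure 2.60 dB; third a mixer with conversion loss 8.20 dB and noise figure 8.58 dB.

Convert to linear (a loss of L dB is a gain of −L dB): F_i = 10^(NF_i/10), G_i = 10^(G_i,dB/10)
  Stage 1: F_1 = 10^(1.02/10) = 1.265, G_1 = 10^(13.4/10) = 21.88
  Stage 2: F_2 = 10^(2.60/10) = 1.820, G_2 = 10^(8.67/10) = 7.362
  Stage 3: F_3 = 10^(8.58/10) = 7.211, G_3 = 10^(−8.20/10) = 0.1514
Friis cascade:
  F = 1.265 + (1.820 − 1)/21.88 + (7.211 − 1)/161.1 = 1.341
NF = 10 log₁₀(1.341) = 1.27 dB

1.27 dB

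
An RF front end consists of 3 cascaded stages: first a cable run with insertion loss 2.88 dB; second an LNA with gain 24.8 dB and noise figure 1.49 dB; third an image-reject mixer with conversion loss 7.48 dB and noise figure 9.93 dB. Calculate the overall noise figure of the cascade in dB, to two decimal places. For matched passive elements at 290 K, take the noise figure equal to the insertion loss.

4.46 dB

Convert to linear (a loss of L dB is a gain of −L dB): F_i = 10^(NF_i/10), G_i = 10^(G_i,dB/10)
  Stage 1: F_1 = 10^(2.88/10) = 1.941, G_1 = 10^(−2.88/10) = 0.5152
  Stage 2: F_2 = 10^(1.49/10) = 1.409, G_2 = 10^(24.8/10) = 302.0
  Stage 3: F_3 = 10^(9.93/10) = 9.840, G_3 = 10^(−7.48/10) = 0.1786
Friis cascade:
  F = 1.941 + (1.409 − 1)/0.5152 + (9.840 − 1)/155.6 = 2.792
NF = 10 log₁₀(2.792) = 4.46 dB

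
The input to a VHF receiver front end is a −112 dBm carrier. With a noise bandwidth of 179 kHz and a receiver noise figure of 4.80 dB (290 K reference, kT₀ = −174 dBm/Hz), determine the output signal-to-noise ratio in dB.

Noise floor: N = −174 + 10 log₁₀(B) + NF
10 log₁₀(1.79×10⁵) = 52.53 dB
N = −174 + 52.53 + 4.80 = −116.67 dBm
SNR = P_sig − N = −112 − (−116.67) = 4.67 dB → 4.7 dB

4.7 dB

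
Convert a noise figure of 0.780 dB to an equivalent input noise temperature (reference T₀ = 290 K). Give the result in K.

F = 10^(0.780/10) = 1.19674
T_e = (F − 1)·T₀ = (1.19674 − 1) × 290 = 57.1 K

57.1 K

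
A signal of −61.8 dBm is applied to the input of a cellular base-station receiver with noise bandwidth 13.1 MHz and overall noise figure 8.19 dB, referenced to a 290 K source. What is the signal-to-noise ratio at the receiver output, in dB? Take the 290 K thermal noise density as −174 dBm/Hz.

Noise floor: N = −174 + 10 log₁₀(B) + NF
10 log₁₀(1.31×10⁷) = 71.17 dB
N = −174 + 71.17 + 8.19 = −94.64 dBm
SNR = P_sig − N = −61.8 − (−94.64) = 32.84 dB → 32.8 dB

32.8 dB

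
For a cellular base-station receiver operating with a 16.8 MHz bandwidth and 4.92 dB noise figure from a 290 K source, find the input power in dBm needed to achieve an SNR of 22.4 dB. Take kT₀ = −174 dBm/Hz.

−74.4 dBm

Sensitivity = −174 + 10 log₁₀(B) + NF + SNR_min
= −174 + 72.25 + 4.92 + 22.4
= −74.43 dBm → −74.4 dBm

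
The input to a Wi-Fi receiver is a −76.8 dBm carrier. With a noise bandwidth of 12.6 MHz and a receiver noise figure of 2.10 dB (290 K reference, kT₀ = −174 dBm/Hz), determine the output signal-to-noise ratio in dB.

Noise floor: N = −174 + 10 log₁₀(B) + NF
10 log₁₀(1.26×10⁷) = 71 dB
N = −174 + 71 + 2.10 = −100.90 dBm
SNR = P_sig − N = −76.8 − (−100.90) = 24.10 dB → 24.1 dB

24.1 dB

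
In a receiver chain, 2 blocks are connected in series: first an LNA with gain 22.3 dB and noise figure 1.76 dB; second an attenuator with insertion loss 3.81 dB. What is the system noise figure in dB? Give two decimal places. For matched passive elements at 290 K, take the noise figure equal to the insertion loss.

1.78 dB

Convert to linear (a loss of L dB is a gain of −L dB): F_i = 10^(NF_i/10), G_i = 10^(G_i,dB/10)
  Stage 1: F_1 = 10^(1.76/10) = 1.500, G_1 = 10^(22.3/10) = 169.8
  Stage 2: F_2 = 10^(3.81/10) = 2.404, G_2 = 10^(−3.81/10) = 0.4159
Friis cascade:
  F = 1.500 + (2.404 − 1)/169.8 = 1.508
NF = 10 log₁₀(1.508) = 1.78 dB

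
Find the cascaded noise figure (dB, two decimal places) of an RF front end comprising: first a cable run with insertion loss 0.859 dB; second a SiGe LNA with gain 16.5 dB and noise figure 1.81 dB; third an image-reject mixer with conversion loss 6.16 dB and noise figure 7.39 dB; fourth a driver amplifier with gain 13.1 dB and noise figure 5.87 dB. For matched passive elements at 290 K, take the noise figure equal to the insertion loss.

3.61 dB

Convert to linear (a loss of L dB is a gain of −L dB): F_i = 10^(NF_i/10), G_i = 10^(G_i,dB/10)
  Stage 1: F_1 = 10^(0.859/10) = 1.219, G_1 = 10^(−0.859/10) = 0.8205
  Stage 2: F_2 = 10^(1.81/10) = 1.517, G_2 = 10^(16.5/10) = 44.67
  Stage 3: F_3 = 10^(7.39/10) = 5.483, G_3 = 10^(−6.16/10) = 0.2421
  Stage 4: F_4 = 10^(5.87/10) = 3.864, G_4 = 10^(13.1/10) = 20.42
Friis cascade:
  F = 1.219 + (1.517 − 1)/0.8205 + (5.483 − 1)/36.65 + (3.864 − 1)/8.874 = 2.294
NF = 10 log₁₀(2.294) = 3.61 dB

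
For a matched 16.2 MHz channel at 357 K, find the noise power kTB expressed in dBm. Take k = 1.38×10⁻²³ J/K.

P_n = kTB = 1.38×10⁻²³ × 357 × 1.62×10⁷ = 7.98×10⁻¹⁴ W
In dBm: 10 log₁₀(7.98×10⁻¹⁴ / 10⁻³) = −101.0 dBm

−101.0 dBm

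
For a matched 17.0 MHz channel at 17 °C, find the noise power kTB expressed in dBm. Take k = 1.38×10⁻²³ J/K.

T = 17 °C + 273.15 = 290.15 K
P_n = kTB = 1.38×10⁻²³ × 290.15 × 1.70×10⁷ = 6.81×10⁻¹⁴ W
In dBm: 10 log₁₀(6.81×10⁻¹⁴ / 10⁻³) = −101.7 dBm

−101.7 dBm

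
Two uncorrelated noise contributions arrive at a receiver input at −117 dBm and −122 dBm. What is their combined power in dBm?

−115.8 dBm

Convert to linear, add, convert back:
P₁ = 2.00×10⁻¹⁵ W, P₂ = 6.31×10⁻¹⁶ W
P_tot = 2.63×10⁻¹⁵ W → 10 log₁₀(P_tot / 10⁻³) = −115.8 dBm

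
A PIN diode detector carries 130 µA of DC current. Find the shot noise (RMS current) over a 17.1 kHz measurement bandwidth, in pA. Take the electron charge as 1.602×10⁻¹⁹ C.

I_n = √(2qI·B)
2qI·B = 2 × 1.602×10⁻¹⁹ × 1.30×10⁻⁴ × 1.71×10⁴ = 7.12×10⁻¹⁹ A²
I_n = √(7.12×10⁻¹⁹) = 8.44×10⁻¹⁰ A = 844 pA

844 pA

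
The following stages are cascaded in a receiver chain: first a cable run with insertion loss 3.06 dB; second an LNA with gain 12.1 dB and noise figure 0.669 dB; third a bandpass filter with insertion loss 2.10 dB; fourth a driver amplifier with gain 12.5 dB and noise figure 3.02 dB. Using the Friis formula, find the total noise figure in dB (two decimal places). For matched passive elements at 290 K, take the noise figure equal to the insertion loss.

Convert to linear (a loss of L dB is a gain of −L dB): F_i = 10^(NF_i/10), G_i = 10^(G_i,dB/10)
  Stage 1: F_1 = 10^(3.06/10) = 2.023, G_1 = 10^(−3.06/10) = 0.4943
  Stage 2: F_2 = 10^(0.669/10) = 1.167, G_2 = 10^(12.1/10) = 16.22
  Stage 3: F_3 = 10^(2.10/10) = 1.622, G_3 = 10^(−2.10/10) = 0.6166
  Stage 4: F_4 = 10^(3.02/10) = 2.004, G_4 = 10^(12.5/10) = 17.78
Friis cascade:
  F = 2.023 + (1.167 − 1)/0.4943 + (1.622 − 1)/8.017 + (2.004 − 1)/4.943 = 2.641
NF = 10 log₁₀(2.641) = 4.22 dB

4.22 dB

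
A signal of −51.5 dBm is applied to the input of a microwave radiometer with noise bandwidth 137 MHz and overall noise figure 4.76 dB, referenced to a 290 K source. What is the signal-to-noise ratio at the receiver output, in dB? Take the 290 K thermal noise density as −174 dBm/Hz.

Noise floor: N = −174 + 10 log₁₀(B) + NF
10 log₁₀(1.37×10⁸) = 81.37 dB
N = −174 + 81.37 + 4.76 = −87.87 dBm
SNR = P_sig − N = −51.5 − (−87.87) = 36.37 dB → 36.4 dB

36.4 dB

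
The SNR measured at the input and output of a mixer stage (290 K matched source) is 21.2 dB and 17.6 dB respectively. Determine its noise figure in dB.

3.6 dB

NF (dB) = SNR_in(dB) − SNR_out(dB) when the source is at T₀
NF = 21.2 − 17.6 = 3.6 dB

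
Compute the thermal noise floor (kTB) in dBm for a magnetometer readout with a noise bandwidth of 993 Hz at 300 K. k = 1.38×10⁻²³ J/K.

−143.9 dBm

P_n = kTB = 1.38×10⁻²³ × 300 × 9.93×10² = 4.11×10⁻¹⁸ W
In dBm: 10 log₁₀(4.11×10⁻¹⁸ / 10⁻³) = −143.9 dBm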